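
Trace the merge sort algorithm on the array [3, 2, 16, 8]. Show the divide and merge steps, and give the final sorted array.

Merge sort trace:

Split: [3, 2, 16, 8] -> [3, 2] and [16, 8]
  Split: [3, 2] -> [3] and [2]
  Merge: [3] + [2] -> [2, 3]
  Split: [16, 8] -> [16] and [8]
  Merge: [16] + [8] -> [8, 16]
Merge: [2, 3] + [8, 16] -> [2, 3, 8, 16]

Final sorted array: [2, 3, 8, 16]

The merge sort proceeds by recursively splitting the array and merging sorted halves.
After all merges, the sorted array is [2, 3, 8, 16].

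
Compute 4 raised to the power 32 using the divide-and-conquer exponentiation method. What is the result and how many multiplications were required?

Computing 4^32 by squaring (build up from 4^1; each line after the first costs one multiplication):

4^1 = 4
4^2 = (4^1)^2 = 4^2 = 16
4^4 = (4^2)^2 = 16^2 = 256
4^8 = (4^4)^2 = 256^2 = 65536
4^16 = (4^8)^2 = 65536^2 = 4294967296
4^32 = (4^16)^2 = 4294967296^2 = 18446744073709551616

Result: 18446744073709551616
Multiplications needed: 5 (5 lines after 4^1)

4^32 = 18446744073709551616. Using exponentiation by squaring, this requires 5 multiplications. The key idea: if the exponent is even, square the half-power; if odd, multiply by the base once.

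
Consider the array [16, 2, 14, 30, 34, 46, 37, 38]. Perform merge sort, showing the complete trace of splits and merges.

Merge sort trace:

Split: [16, 2, 14, 30, 34, 46, 37, 38] -> [16, 2, 14, 30] and [34, 46, 37, 38]
  Split: [16, 2, 14, 30] -> [16, 2] and [14, 30]
    Split: [16, 2] -> [16] and [2]
    Merge: [16] + [2] -> [2, 16]
    Split: [14, 30] -> [14] and [30]
    Merge: [14] + [30] -> [14, 30]
  Merge: [2, 16] + [14, 30] -> [2, 14, 16, 30]
  Split: [34, 46, 37, 38] -> [34, 46] and [37, 38]
    Split: [34, 46] -> [34] and [46]
    Merge: [34] + [46] -> [34, 46]
    Split: [37, 38] -> [37] and [38]
    Merge: [37] + [38] -> [37, 38]
  Merge: [34, 46] + [37, 38] -> [34, 37, 38, 46]
Merge: [2, 14, 16, 30] + [34, 37, 38, 46] -> [2, 14, 16, 30, 34, 37, 38, 46]

Final sorted array: [2, 14, 16, 30, 34, 37, 38, 46]

The merge sort proceeds by recursively splitting the array and merging sorted halves.
After all merges, the sorted array is [2, 14, 16, 30, 34, 37, 38, 46].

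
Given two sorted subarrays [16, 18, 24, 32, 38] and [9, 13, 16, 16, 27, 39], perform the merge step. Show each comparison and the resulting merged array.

Merging process:

Compare 16 vs 9: take 9 from right. Merged: [9]
Compare 16 vs 13: take 13 from right. Merged: [9, 13]
Compare 16 vs 16: take 16 from left. Merged: [9, 13, 16]
Compare 18 vs 16: take 16 from right. Merged: [9, 13, 16, 16]
Compare 18 vs 16: take 16 from right. Merged: [9, 13, 16, 16, 16]
Compare 18 vs 27: take 18 from left. Merged: [9, 13, 16, 16, 16, 18]
Compare 24 vs 27: take 24 from left. Merged: [9, 13, 16, 16, 16, 18, 24]
Compare 32 vs 27: take 27 from right. Merged: [9, 13, 16, 16, 16, 18, 24, 27]
Compare 32 vs 39: take 32 from left. Merged: [9, 13, 16, 16, 16, 18, 24, 27, 32]
Compare 38 vs 39: take 38 from left. Merged: [9, 13, 16, 16, 16, 18, 24, 27, 32, 38]
Append remaining from right: [39]. Merged: [9, 13, 16, 16, 16, 18, 24, 27, 32, 38, 39]

Final merged array: [9, 13, 16, 16, 16, 18, 24, 27, 32, 38, 39]
Total comparisons: 10

The merged array is [9, 13, 16, 16, 16, 18, 24, 27, 32, 38, 39], requiring 10 comparisons. The merge step runs in O(n) time where n is the total number of elements.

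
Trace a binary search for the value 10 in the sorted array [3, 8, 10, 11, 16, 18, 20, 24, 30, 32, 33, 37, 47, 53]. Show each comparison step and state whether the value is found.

Binary search for 10 in [3, 8, 10, 11, 16, 18, 20, 24, 30, 32, 33, 37, 47, 53]:

lo=0, hi=13, mid=6, arr[mid]=20 -> 20 > 10, search left half
lo=0, hi=5, mid=2, arr[mid]=10 -> Found target at index 2!

Binary search finds 10 at index 2 after 2 comparisons. The search repeatedly halves the search space by comparing with the middle element.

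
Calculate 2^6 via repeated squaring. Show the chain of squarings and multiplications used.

Computing 2^6 by squaring (build up from 2^1; each line after the first costs one multiplication):

2^1 = 2
2^2 = (2^1)^2 = 2^2 = 4
2^3 = 2 * 2^2 = 2 * 4 = 8
2^6 = (2^3)^2 = 8^2 = 64

Result: 64
Multiplications needed: 3 (3 lines after 2^1)

2^6 = 64. Using exponentiation by squaring, this requires 3 multiplications. The key idea: if the exponent is even, square the half-power; if odd, multiply by the base once.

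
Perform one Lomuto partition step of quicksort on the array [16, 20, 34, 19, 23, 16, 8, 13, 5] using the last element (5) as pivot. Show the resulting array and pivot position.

Lomuto partition with pivot = 5:

Initial array: [16, 20, 34, 19, 23, 16, 8, 13, 5]

arr[0]=16 > 5: no swap
arr[1]=20 > 5: no swap
arr[2]=34 > 5: no swap
arr[3]=19 > 5: no swap
arr[4]=23 > 5: no swap
arr[5]=16 > 5: no swap
arr[6]=8 > 5: no swap
arr[7]=13 > 5: no swap

Place pivot at position 0: [5, 20, 34, 19, 23, 16, 8, 13, 16]
Pivot position: 0

After partitioning with pivot 5, the array becomes [5, 20, 34, 19, 23, 16, 8, 13, 16]. The pivot is placed at index 0. All elements to the left of the pivot are <= 5, and all elements to the right are > 5.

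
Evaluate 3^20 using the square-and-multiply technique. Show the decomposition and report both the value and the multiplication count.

Computing 3^20 by squaring (build up from 3^1; each line after the first costs one multiplication):

3^1 = 3
3^2 = (3^1)^2 = 3^2 = 9
3^4 = (3^2)^2 = 9^2 = 81
3^5 = 3 * 3^4 = 3 * 81 = 243
3^10 = (3^5)^2 = 243^2 = 59049
3^20 = (3^10)^2 = 59049^2 = 3486784401

Result: 3486784401
Multiplications needed: 5 (5 lines after 3^1)

3^20 = 3486784401. Using exponentiation by squaring, this requires 5 multiplications. The key idea: if the exponent is even, square the half-power; if odd, multiply by the base once.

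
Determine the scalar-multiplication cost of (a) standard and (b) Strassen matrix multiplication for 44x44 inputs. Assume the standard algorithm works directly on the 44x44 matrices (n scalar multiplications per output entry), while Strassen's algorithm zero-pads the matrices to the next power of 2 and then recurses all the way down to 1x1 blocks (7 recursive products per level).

Matrix multiplication for 44x44 matrices:

Strassen's algorithm requires power-of-2 dimensions. Pad 44x44 to 64x64 (next power of 2).

Standard algorithm: 44^3 = 85184 multiplications
Strassen's algorithm: 7^(log2(64)) = 7^6 = 117649 multiplications
Difference: 85184 - 117649 = -32465 (Strassen uses MORE here due to padding overhead — for small or just-over-power-of-2 n, padding can outweigh the per-level savings)

Standard: 85184 multiplications (44^3). Strassen: 117649 multiplications (7^6, after padding to 64x64). Strassen reduces 8 recursive multiplications to 7 at each level.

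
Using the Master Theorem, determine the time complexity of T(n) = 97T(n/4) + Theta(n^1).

Master Theorem for T(n) = 97T(n/4) + O(n^1):

a = 97, b = 4, c = 1
log_b(a) = log_4(97) = 3.3000

Case 1: c = 1 < log_4(97) = 3.3000
T(n) = O(n^(log_4 97))

For T(n) = 97T(n/4) + O(n^1): log_4(97) = 3.3000. This is Case 1 of the Master Theorem (c < log_b(a), work dominated by leaves), giving O(n^(log_4 97)).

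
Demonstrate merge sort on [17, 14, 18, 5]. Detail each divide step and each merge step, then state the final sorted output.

Merge sort trace:

Split: [17, 14, 18, 5] -> [17, 14] and [18, 5]
  Split: [17, 14] -> [17] and [14]
  Merge: [17] + [14] -> [14, 17]
  Split: [18, 5] -> [18] and [5]
  Merge: [18] + [5] -> [5, 18]
Merge: [14, 17] + [5, 18] -> [5, 14, 17, 18]

Final sorted array: [5, 14, 17, 18]

The merge sort proceeds by recursively splitting the array and merging sorted halves.
After all merges, the sorted array is [5, 14, 17, 18].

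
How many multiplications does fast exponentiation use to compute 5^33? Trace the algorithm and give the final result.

Computing 5^33 by squaring (build up from 5^1; each line after the first costs one multiplication):

5^1 = 5
5^2 = (5^1)^2 = 5^2 = 25
5^4 = (5^2)^2 = 25^2 = 625
5^8 = (5^4)^2 = 625^2 = 390625
5^16 = (5^8)^2 = 390625^2 = 152587890625
5^32 = (5^16)^2 = 152587890625^2 = 23283064365386962890625
5^33 = 5 * 5^32 = 5 * 23283064365386962890625 = 116415321826934814453125

Result: 116415321826934814453125
Multiplications needed: 6 (6 lines after 5^1)

5^33 = 116415321826934814453125. Using exponentiation by squaring, this requires 6 multiplications. The key idea: if the exponent is even, square the half-power; if odd, multiply by the base once.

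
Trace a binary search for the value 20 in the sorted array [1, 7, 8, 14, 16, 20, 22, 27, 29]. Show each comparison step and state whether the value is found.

Binary search for 20 in [1, 7, 8, 14, 16, 20, 22, 27, 29]:

lo=0, hi=8, mid=4, arr[mid]=16 -> 16 < 20, search right half
lo=5, hi=8, mid=6, arr[mid]=22 -> 22 > 20, search left half
lo=5, hi=5, mid=5, arr[mid]=20 -> Found target at index 5!

Binary search finds 20 at index 5 after 3 comparisons. The search repeatedly halves the search space by comparing with the middle element.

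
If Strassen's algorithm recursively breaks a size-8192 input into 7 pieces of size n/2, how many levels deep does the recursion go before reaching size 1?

For divide and conquer with division factor 2:

Problem sizes at each level:
Level 0: 8192
Level 1: 4096
Level 2: 2048
Level 3: 1024
Level 4: 512
Level 5: 256
Level 6: 128
Level 7: 64
Level 8: 32
Level 9: 16
Level 10: 8
Level 11: 4
Level 12: 2
Level 13: 1

The root is level 0 and the size-1 base case is level 13 (the tree spans levels 0 through 13, i.e. 14 levels counting the root), so the depth is the number of divisions: log_2(8192) = 13

The recursion tree depth is log_2(8192) = 13. At each level, the problem size is divided by 2, so it takes 13 divisions to reduce to a base case of size 1. The algorithm makes 7 recursive calls at each level.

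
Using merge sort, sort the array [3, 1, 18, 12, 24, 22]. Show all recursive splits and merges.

Merge sort trace:

Split: [3, 1, 18, 12, 24, 22] -> [3, 1, 18] and [12, 24, 22]
  Split: [3, 1, 18] -> [3] and [1, 18]
    Split: [1, 18] -> [1] and [18]
    Merge: [1] + [18] -> [1, 18]
  Merge: [3] + [1, 18] -> [1, 3, 18]
  Split: [12, 24, 22] -> [12] and [24, 22]
    Split: [24, 22] -> [24] and [22]
    Merge: [24] + [22] -> [22, 24]
  Merge: [12] + [22, 24] -> [12, 22, 24]
Merge: [1, 3, 18] + [12, 22, 24] -> [1, 3, 12, 18, 22, 24]

Final sorted array: [1, 3, 12, 18, 22, 24]

The merge sort proceeds by recursively splitting the array and merging sorted halves.
After all merges, the sorted array is [1, 3, 12, 18, 22, 24].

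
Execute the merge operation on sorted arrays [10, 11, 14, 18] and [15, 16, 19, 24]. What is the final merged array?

Merging process:

Compare 10 vs 15: take 10 from left. Merged: [10]
Compare 11 vs 15: take 11 from left. Merged: [10, 11]
Compare 14 vs 15: take 14 from left. Merged: [10, 11, 14]
Compare 18 vs 15: take 15 from right. Merged: [10, 11, 14, 15]
Compare 18 vs 16: take 16 from right. Merged: [10, 11, 14, 15, 16]
Compare 18 vs 19: take 18 from left. Merged: [10, 11, 14, 15, 16, 18]
Append remaining from right: [19, 24]. Merged: [10, 11, 14, 15, 16, 18, 19, 24]

Final merged array: [10, 11, 14, 15, 16, 18, 19, 24]
Total comparisons: 6

The merged array is [10, 11, 14, 15, 16, 18, 19, 24], requiring 6 comparisons. The merge step runs in O(n) time where n is the total number of elements.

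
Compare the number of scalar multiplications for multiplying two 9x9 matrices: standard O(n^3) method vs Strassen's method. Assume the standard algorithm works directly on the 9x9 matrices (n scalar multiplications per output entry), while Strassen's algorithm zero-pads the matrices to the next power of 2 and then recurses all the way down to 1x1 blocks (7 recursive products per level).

Matrix multiplication for 9x9 matrices:

Strassen's algorithm requires power-of-2 dimensions. Pad 9x9 to 16x16 (next power of 2).

Standard algorithm: 9^3 = 729 multiplications
Strassen's algorithm: 7^(log2(16)) = 7^4 = 2401 multiplications
Difference: 729 - 2401 = -1672 (Strassen uses MORE here due to padding overhead — for small or just-over-power-of-2 n, padding can outweigh the per-level savings)

Standard: 729 multiplications (9^3). Strassen: 2401 multiplications (7^4, after padding to 16x16). Strassen reduces 8 recursive multiplications to 7 at each level.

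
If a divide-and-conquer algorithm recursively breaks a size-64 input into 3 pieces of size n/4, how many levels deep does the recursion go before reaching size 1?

For divide and conquer with division factor 4:

Problem sizes at each level:
Level 0: 64
Level 1: 16
Level 2: 4
Level 3: 1

The root is level 0 and the size-1 base case is level 3 (the tree spans levels 0 through 3, i.e. 4 levels counting the root), so the depth is the number of divisions: log_4(64) = 3

The recursion tree depth is log_4(64) = 3. At each level, the problem size is divided by 4, so it takes 3 divisions to reduce to a base case of size 1. The algorithm makes 3 recursive calls at each level.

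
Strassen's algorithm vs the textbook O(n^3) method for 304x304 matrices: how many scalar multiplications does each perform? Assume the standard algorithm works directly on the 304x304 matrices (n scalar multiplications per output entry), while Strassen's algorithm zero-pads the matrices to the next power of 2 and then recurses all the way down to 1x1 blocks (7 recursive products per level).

Matrix multiplication for 304x304 matrices:

Strassen's algorithm requires power-of-2 dimensions. Pad 304x304 to 512x512 (next power of 2).

Standard algorithm: 304^3 = 28094464 multiplications
Strassen's algorithm: 7^(log2(512)) = 7^9 = 40353607 multiplications
Difference: 28094464 - 40353607 = -12259143 (Strassen uses MORE here due to padding overhead — for small or just-over-power-of-2 n, padding can outweigh the per-level savings)

Standard: 28094464 multiplications (304^3). Strassen: 40353607 multiplications (7^9, after padding to 512x512). Strassen reduces 8 recursive multiplications to 7 at each level.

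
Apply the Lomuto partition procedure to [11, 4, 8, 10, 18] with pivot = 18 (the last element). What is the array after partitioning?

Lomuto partition with pivot = 18:

Initial array: [11, 4, 8, 10, 18]

arr[0]=11 <= 18: swap with position 0, array becomes [11, 4, 8, 10, 18]
arr[1]=4 <= 18: swap with position 1, array becomes [11, 4, 8, 10, 18]
arr[2]=8 <= 18: swap with position 2, array becomes [11, 4, 8, 10, 18]
arr[3]=10 <= 18: swap with position 3, array becomes [11, 4, 8, 10, 18]

Place pivot at position 4: [11, 4, 8, 10, 18]
Pivot position: 4

After partitioning with pivot 18, the array becomes [11, 4, 8, 10, 18]. The pivot is placed at index 4. All elements to the left of the pivot are <= 18, and all elements to the right are > 18.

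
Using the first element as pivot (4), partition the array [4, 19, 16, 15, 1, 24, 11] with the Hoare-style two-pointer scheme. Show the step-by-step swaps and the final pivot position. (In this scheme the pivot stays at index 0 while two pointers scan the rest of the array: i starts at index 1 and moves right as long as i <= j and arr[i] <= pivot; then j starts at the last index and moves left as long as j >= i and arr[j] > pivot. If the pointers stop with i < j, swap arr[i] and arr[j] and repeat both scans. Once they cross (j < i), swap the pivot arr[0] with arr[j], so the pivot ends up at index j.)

Hoare-style two-pointer partition with pivot = 4:

Initial array: [4, 19, 16, 15, 1, 24, 11]

Pointers start at i = 1, j = 6.
i stops at index 1 (arr[1]=19 > 4), j stops at index 4 (arr[4]=1 <= 4): swap arr[1] and arr[4], array becomes [4, 1, 16, 15, 19, 24, 11]
i ends at 2, j ends at 1: the pointers have crossed (j < i), so scanning stops.

Swap pivot arr[0] with arr[1] to place pivot at position 1: [1, 4, 16, 15, 19, 24, 11]
Pivot position: 1

After partitioning with pivot 4, the array becomes [1, 4, 16, 15, 19, 24, 11]. The pivot is placed at index 1. All elements to the left of the pivot are <= 4, and all elements to the right are > 4.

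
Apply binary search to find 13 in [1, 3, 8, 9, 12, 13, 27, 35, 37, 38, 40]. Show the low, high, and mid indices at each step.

Binary search for 13 in [1, 3, 8, 9, 12, 13, 27, 35, 37, 38, 40]:

lo=0, hi=10, mid=5, arr[mid]=13 -> Found target at index 5!

Binary search finds 13 at index 5 after 1 comparisons. The search repeatedly halves the search space by comparing with the middle element.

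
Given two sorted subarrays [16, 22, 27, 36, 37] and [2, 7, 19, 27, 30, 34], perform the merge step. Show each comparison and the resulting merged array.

Merging process:

Compare 16 vs 2: take 2 from right. Merged: [2]
Compare 16 vs 7: take 7 from right. Merged: [2, 7]
Compare 16 vs 19: take 16 from left. Merged: [2, 7, 16]
Compare 22 vs 19: take 19 from right. Merged: [2, 7, 16, 19]
Compare 22 vs 27: take 22 from left. Merged: [2, 7, 16, 19, 22]
Compare 27 vs 27: take 27 from left. Merged: [2, 7, 16, 19, 22, 27]
Compare 36 vs 27: take 27 from right. Merged: [2, 7, 16, 19, 22, 27, 27]
Compare 36 vs 30: take 30 from right. Merged: [2, 7, 16, 19, 22, 27, 27, 30]
Compare 36 vs 34: take 34 from right. Merged: [2, 7, 16, 19, 22, 27, 27, 30, 34]
Append remaining from left: [36, 37]. Merged: [2, 7, 16, 19, 22, 27, 27, 30, 34, 36, 37]

Final merged array: [2, 7, 16, 19, 22, 27, 27, 30, 34, 36, 37]
Total comparisons: 9

The merged array is [2, 7, 16, 19, 22, 27, 27, 30, 34, 36, 37], requiring 9 comparisons. The merge step runs in O(n) time where n is the total number of elements.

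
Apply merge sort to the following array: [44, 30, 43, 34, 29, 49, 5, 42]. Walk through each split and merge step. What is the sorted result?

Merge sort trace:

Split: [44, 30, 43, 34, 29, 49, 5, 42] -> [44, 30, 43, 34] and [29, 49, 5, 42]
  Split: [44, 30, 43, 34] -> [44, 30] and [43, 34]
    Split: [44, 30] -> [44] and [30]
    Merge: [44] + [30] -> [30, 44]
    Split: [43, 34] -> [43] and [34]
    Merge: [43] + [34] -> [34, 43]
  Merge: [30, 44] + [34, 43] -> [30, 34, 43, 44]
  Split: [29, 49, 5, 42] -> [29, 49] and [5, 42]
    Split: [29, 49] -> [29] and [49]
    Merge: [29] + [49] -> [29, 49]
    Split: [5, 42] -> [5] and [42]
    Merge: [5] + [42] -> [5, 42]
  Merge: [29, 49] + [5, 42] -> [5, 29, 42, 49]
Merge: [30, 34, 43, 44] + [5, 29, 42, 49] -> [5, 29, 30, 34, 42, 43, 44, 49]

Final sorted array: [5, 29, 30, 34, 42, 43, 44, 49]

The merge sort proceeds by recursively splitting the array and merging sorted halves.
After all merges, the sorted array is [5, 29, 30, 34, 42, 43, 44, 49].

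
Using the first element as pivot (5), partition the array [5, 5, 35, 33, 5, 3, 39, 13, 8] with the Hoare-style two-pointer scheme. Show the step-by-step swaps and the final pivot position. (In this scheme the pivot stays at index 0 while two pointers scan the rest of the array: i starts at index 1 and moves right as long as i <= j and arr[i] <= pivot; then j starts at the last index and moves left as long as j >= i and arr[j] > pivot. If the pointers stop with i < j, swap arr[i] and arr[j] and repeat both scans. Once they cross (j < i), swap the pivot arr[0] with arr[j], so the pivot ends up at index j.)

Hoare-style two-pointer partition with pivot = 5:

Initial array: [5, 5, 35, 33, 5, 3, 39, 13, 8]

Pointers start at i = 1, j = 8.
i stops at index 2 (arr[2]=35 > 5), j stops at index 5 (arr[5]=3 <= 5): swap arr[2] and arr[5], array becomes [5, 5, 3, 33, 5, 35, 39, 13, 8]
i stops at index 3 (arr[3]=33 > 5), j stops at index 4 (arr[4]=5 <= 5): swap arr[3] and arr[4], array becomes [5, 5, 3, 5, 33, 35, 39, 13, 8]
i ends at 4, j ends at 3: the pointers have crossed (j < i), so scanning stops.

Swap pivot arr[0] with arr[3] to place pivot at position 3: [5, 5, 3, 5, 33, 35, 39, 13, 8]
Pivot position: 3

After partitioning with pivot 5, the array becomes [5, 5, 3, 5, 33, 35, 39, 13, 8]. The pivot is placed at index 3. All elements to the left of the pivot are <= 5, and all elements to the right are > 5.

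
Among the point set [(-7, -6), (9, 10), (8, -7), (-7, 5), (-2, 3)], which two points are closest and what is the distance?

Computing all pairwise distances among 5 points:

d((-7, -6), (9, 10)) = 22.6274
d((-7, -6), (8, -7)) = 15.0333
d((-7, -6), (-7, 5)) = 11.0
d((-7, -6), (-2, 3)) = 10.2956
d((9, 10), (8, -7)) = 17.0294
d((9, 10), (-7, 5)) = 16.7631
d((9, 10), (-2, 3)) = 13.0384
d((8, -7), (-7, 5)) = 19.2094
d((8, -7), (-2, 3)) = 14.1421
d((-7, 5), (-2, 3)) = 5.3852 <-- minimum

Closest pair: (-7, 5) and (-2, 3) with distance 5.3852

The closest pair is (-7, 5) and (-2, 3) with Euclidean distance 5.3852. For 5 points, brute-force pairwise comparison is shown above. For large n, the divide-and-conquer algorithm (sort by x, recurse on halves, check the dividing strip) achieves O(n log n).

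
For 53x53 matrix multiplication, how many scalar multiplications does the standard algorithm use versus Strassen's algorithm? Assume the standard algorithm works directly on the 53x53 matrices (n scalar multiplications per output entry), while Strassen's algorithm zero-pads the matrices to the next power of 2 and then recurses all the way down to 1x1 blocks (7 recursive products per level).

Matrix multiplication for 53x53 matrices:

Strassen's algorithm requires power-of-2 dimensions. Pad 53x53 to 64x64 (next power of 2).

Standard algorithm: 53^3 = 148877 multiplications
Strassen's algorithm: 7^(log2(64)) = 7^6 = 117649 multiplications
Savings: 148877 - 117649 = 31228 multiplications

Standard: 148877 multiplications (53^3). Strassen: 117649 multiplications (7^6, after padding to 64x64). Strassen reduces 8 recursive multiplications to 7 at each level.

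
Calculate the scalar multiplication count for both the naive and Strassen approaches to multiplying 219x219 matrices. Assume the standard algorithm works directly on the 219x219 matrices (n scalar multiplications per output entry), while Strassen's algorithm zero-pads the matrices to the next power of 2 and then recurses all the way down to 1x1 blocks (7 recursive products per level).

Matrix multiplication for 219x219 matrices:

Strassen's algorithm requires power-of-2 dimensions. Pad 219x219 to 256x256 (next power of 2).

Standard algorithm: 219^3 = 10503459 multiplications
Strassen's algorithm: 7^(log2(256)) = 7^8 = 5764801 multiplications
Savings: 10503459 - 5764801 = 4738658 multiplications

Standard: 10503459 multiplications (219^3). Strassen: 5764801 multiplications (7^8, after padding to 256x256). Strassen reduces 8 recursive multiplications to 7 at each level.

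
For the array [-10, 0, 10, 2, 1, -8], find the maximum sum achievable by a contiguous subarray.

Using Kadane's algorithm on [-10, 0, 10, 2, 1, -8]:

Scanning through the array:
Position 1 (value 0): max_ending_here = 0, max_so_far = 0
Position 2 (value 10): max_ending_here = 10, max_so_far = 10
Position 3 (value 2): max_ending_here = 12, max_so_far = 12
Position 4 (value 1): max_ending_here = 13, max_so_far = 13
Position 5 (value -8): max_ending_here = 5, max_so_far = 13

Maximum subarray: [0, 10, 2, 1]
Maximum sum: 13

The maximum subarray is [0, 10, 2, 1] with sum 13. This subarray runs from index 1 to index 4.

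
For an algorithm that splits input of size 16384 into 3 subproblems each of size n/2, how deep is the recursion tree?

For divide and conquer with division factor 2:

Problem sizes at each level:
Level 0: 16384
Level 1: 8192
Level 2: 4096
Level 3: 2048
Level 4: 1024
Level 5: 512
Level 6: 256
Level 7: 128
Level 8: 64
Level 9: 32
Level 10: 16
Level 11: 8
Level 12: 4
Level 13: 2
Level 14: 1

The root is level 0 and the size-1 base case is level 14 (the tree spans levels 0 through 14, i.e. 15 levels counting the root), so the depth is the number of divisions: log_2(16384) = 14

The recursion tree depth is log_2(16384) = 14. At each level, the problem size is divided by 2, so it takes 14 divisions to reduce to a base case of size 1. The algorithm makes 3 recursive calls at each level.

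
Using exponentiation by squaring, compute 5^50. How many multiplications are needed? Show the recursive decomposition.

Computing 5^50 by squaring (build up from 5^1; each line after the first costs one multiplication):

5^1 = 5
5^2 = (5^1)^2 = 5^2 = 25
5^3 = 5 * 5^2 = 5 * 25 = 125
5^6 = (5^3)^2 = 125^2 = 15625
5^12 = (5^6)^2 = 15625^2 = 244140625
5^24 = (5^12)^2 = 244140625^2 = 59604644775390625
5^25 = 5 * 5^24 = 5 * 59604644775390625 = 298023223876953125
5^50 = (5^25)^2 = 298023223876953125^2 = 88817841970012523233890533447265625

Result: 88817841970012523233890533447265625
Multiplications needed: 7 (7 lines after 5^1)

5^50 = 88817841970012523233890533447265625. Using exponentiation by squaring, this requires 7 multiplications. The key idea: if the exponent is even, square the half-power; if odd, multiply by the base once.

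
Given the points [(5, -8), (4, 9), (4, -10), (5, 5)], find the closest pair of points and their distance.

Computing all pairwise distances among 4 points:

d((5, -8), (4, 9)) = 17.0294
d((5, -8), (4, -10)) = 2.2361 <-- minimum
d((5, -8), (5, 5)) = 13.0
d((4, 9), (4, -10)) = 19.0
d((4, 9), (5, 5)) = 4.1231
d((4, -10), (5, 5)) = 15.0333

Closest pair: (5, -8) and (4, -10) with distance 2.2361

The closest pair is (5, -8) and (4, -10) with Euclidean distance 2.2361. For 4 points, brute-force pairwise comparison is shown above. For large n, the divide-and-conquer algorithm (sort by x, recurse on halves, check the dividing strip) achieves O(n log n).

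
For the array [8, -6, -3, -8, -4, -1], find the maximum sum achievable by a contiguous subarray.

Using Kadane's algorithm on [8, -6, -3, -8, -4, -1]:

Scanning through the array:
Position 1 (value -6): max_ending_here = 2, max_so_far = 8
Position 2 (value -3): max_ending_here = -1, max_so_far = 8
Position 3 (value -8): max_ending_here = -8, max_so_far = 8
Position 4 (value -4): max_ending_here = -4, max_so_far = 8
Position 5 (value -1): max_ending_here = -1, max_so_far = 8

Maximum subarray: [8]
Maximum sum: 8

The maximum subarray is [8] with sum 8. This subarray runs from index 0 to index 0.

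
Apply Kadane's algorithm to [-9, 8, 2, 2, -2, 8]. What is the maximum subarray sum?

Using Kadane's algorithm on [-9, 8, 2, 2, -2, 8]:

Scanning through the array:
Position 1 (value 8): max_ending_here = 8, max_so_far = 8
Position 2 (value 2): max_ending_here = 10, max_so_far = 10
Position 3 (value 2): max_ending_here = 12, max_so_far = 12
Position 4 (value -2): max_ending_here = 10, max_so_far = 12
Position 5 (value 8): max_ending_here = 18, max_so_far = 18

Maximum subarray: [8, 2, 2, -2, 8]
Maximum sum: 18

The maximum subarray is [8, 2, 2, -2, 8] with sum 18. This subarray runs from index 1 to index 5.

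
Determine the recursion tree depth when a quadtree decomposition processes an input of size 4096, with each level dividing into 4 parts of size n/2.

For divide and conquer with division factor 2:

Problem sizes at each level:
Level 0: 4096
Level 1: 2048
Level 2: 1024
Level 3: 512
Level 4: 256
Level 5: 128
Level 6: 64
Level 7: 32
Level 8: 16
Level 9: 8
Level 10: 4
Level 11: 2
Level 12: 1

The root is level 0 and the size-1 base case is level 12 (the tree spans levels 0 through 12, i.e. 13 levels counting the root), so the depth is the number of divisions: log_2(4096) = 12

The recursion tree depth is log_2(4096) = 12. At each level, the problem size is divided by 2, so it takes 12 divisions to reduce to a base case of size 1. The algorithm makes 4 recursive calls at each level.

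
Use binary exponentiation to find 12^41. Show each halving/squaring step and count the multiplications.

Computing 12^41 by squaring (build up from 12^1; each line after the first costs one multiplication):

12^1 = 12
12^2 = (12^1)^2 = 12^2 = 144
12^4 = (12^2)^2 = 144^2 = 20736
12^5 = 12 * 12^4 = 12 * 20736 = 248832
12^10 = (12^5)^2 = 248832^2 = 61917364224
12^20 = (12^10)^2 = 61917364224^2 = 3833759992447475122176
12^40 = (12^20)^2 = 3833759992447475122176^2 = 14697715679690864505827555550150426126974976
12^41 = 12 * 12^40 = 12 * 14697715679690864505827555550150426126974976 = 176372588156290374069930666601805113523699712

Result: 176372588156290374069930666601805113523699712
Multiplications needed: 7 (7 lines after 12^1)

12^41 = 176372588156290374069930666601805113523699712. Using exponentiation by squaring, this requires 7 multiplications. The key idea: if the exponent is even, square the half-power; if odd, multiply by the base once.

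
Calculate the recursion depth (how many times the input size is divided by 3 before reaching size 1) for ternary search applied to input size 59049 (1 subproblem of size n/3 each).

For divide and conquer with division factor 3:

Problem sizes at each level:
Level 0: 59049
Level 1: 19683
Level 2: 6561
Level 3: 2187
Level 4: 729
Level 5: 243
Level 6: 81
Level 7: 27
Level 8: 9
Level 9: 3
Level 10: 1

The root is level 0 and the size-1 base case is level 10 (the tree spans levels 0 through 10, i.e. 11 levels counting the root), so the depth is the number of divisions: log_3(59049) = 10

The recursion tree depth is log_3(59049) = 10. At each level, the problem size is divided by 3, so it takes 10 divisions to reduce to a base case of size 1. The algorithm makes 1 recursive call at each level.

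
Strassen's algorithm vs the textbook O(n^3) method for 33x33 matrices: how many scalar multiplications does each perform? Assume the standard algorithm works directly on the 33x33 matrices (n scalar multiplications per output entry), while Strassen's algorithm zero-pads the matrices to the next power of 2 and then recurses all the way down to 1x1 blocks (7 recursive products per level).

Matrix multiplication for 33x33 matrices:

Strassen's algorithm requires power-of-2 dimensions. Pad 33x33 to 64x64 (next power of 2).

Standard algorithm: 33^3 = 35937 multiplications
Strassen's algorithm: 7^(log2(64)) = 7^6 = 117649 multiplications
Difference: 35937 - 117649 = -81712 (Strassen uses MORE here due to padding overhead — for small or just-over-power-of-2 n, padding can outweigh the per-level savings)

Standard: 35937 multiplications (33^3). Strassen: 117649 multiplications (7^6, after padding to 64x64). Strassen reduces 8 recursive multiplications to 7 at each level.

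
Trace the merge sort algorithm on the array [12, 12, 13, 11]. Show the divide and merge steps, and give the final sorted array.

Merge sort trace:

Split: [12, 12, 13, 11] -> [12, 12] and [13, 11]
  Split: [12, 12] -> [12] and [12]
  Merge: [12] + [12] -> [12, 12]
  Split: [13, 11] -> [13] and [11]
  Merge: [13] + [11] -> [11, 13]
Merge: [12, 12] + [11, 13] -> [11, 12, 12, 13]

Final sorted array: [11, 12, 12, 13]

The merge sort proceeds by recursively splitting the array and merging sorted halves.
After all merges, the sorted array is [11, 12, 12, 13].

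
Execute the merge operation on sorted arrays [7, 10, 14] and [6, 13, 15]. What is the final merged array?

Merging process:

Compare 7 vs 6: take 6 from right. Merged: [6]
Compare 7 vs 13: take 7 from left. Merged: [6, 7]
Compare 10 vs 13: take 10 from left. Merged: [6, 7, 10]
Compare 14 vs 13: take 13 from right. Merged: [6, 7, 10, 13]
Compare 14 vs 15: take 14 from left. Merged: [6, 7, 10, 13, 14]
Append remaining from right: [15]. Merged: [6, 7, 10, 13, 14, 15]

Final merged array: [6, 7, 10, 13, 14, 15]
Total comparisons: 5

The merged array is [6, 7, 10, 13, 14, 15], requiring 5 comparisons. The merge step runs in O(n) time where n is the total number of elements.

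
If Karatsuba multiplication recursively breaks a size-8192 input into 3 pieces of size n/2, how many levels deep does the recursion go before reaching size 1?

For divide and conquer with division factor 2:

Problem sizes at each level:
Level 0: 8192
Level 1: 4096
Level 2: 2048
Level 3: 1024
Level 4: 512
Level 5: 256
Level 6: 128
Level 7: 64
Level 8: 32
Level 9: 16
Level 10: 8
Level 11: 4
Level 12: 2
Level 13: 1

The root is level 0 and the size-1 base case is level 13 (the tree spans levels 0 through 13, i.e. 14 levels counting the root), so the depth is the number of divisions: log_2(8192) = 13

The recursion tree depth is log_2(8192) = 13. At each level, the problem size is divided by 2, so it takes 13 divisions to reduce to a base case of size 1. The algorithm makes 3 recursive calls at each level.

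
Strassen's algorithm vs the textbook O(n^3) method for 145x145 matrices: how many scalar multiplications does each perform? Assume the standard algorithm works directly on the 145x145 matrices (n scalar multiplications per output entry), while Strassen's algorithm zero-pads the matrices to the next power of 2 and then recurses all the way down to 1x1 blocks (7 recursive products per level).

Matrix multiplication for 145x145 matrices:

Strassen's algorithm requires power-of-2 dimensions. Pad 145x145 to 256x256 (next power of 2).

Standard algorithm: 145^3 = 3048625 multiplications
Strassen's algorithm: 7^(log2(256)) = 7^8 = 5764801 multiplications
Difference: 3048625 - 5764801 = -2716176 (Strassen uses MORE here due to padding overhead — for small or just-over-power-of-2 n, padding can outweigh the per-level savings)

Standard: 3048625 multiplications (145^3). Strassen: 5764801 multiplications (7^8, after padding to 256x256). Strassen reduces 8 recursive multiplications to 7 at each level.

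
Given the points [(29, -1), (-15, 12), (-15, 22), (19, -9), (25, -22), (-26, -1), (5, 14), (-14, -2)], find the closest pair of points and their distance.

Computing all pairwise distances among 8 points:

d((29, -1), (-15, 12)) = 45.8803
d((29, -1), (-15, 22)) = 49.6488
d((29, -1), (19, -9)) = 12.8062
d((29, -1), (25, -22)) = 21.3776
d((29, -1), (-26, -1)) = 55.0
d((29, -1), (5, 14)) = 28.3019
d((29, -1), (-14, -2)) = 43.0116
d((-15, 12), (-15, 22)) = 10.0 <-- minimum
d((-15, 12), (19, -9)) = 39.9625
d((-15, 12), (25, -22)) = 52.4976
d((-15, 12), (-26, -1)) = 17.0294
d((-15, 12), (5, 14)) = 20.0998
d((-15, 12), (-14, -2)) = 14.0357
d((-15, 22), (19, -9)) = 46.0109
d((-15, 22), (25, -22)) = 59.4643
d((-15, 22), (-26, -1)) = 25.4951
d((-15, 22), (5, 14)) = 21.5407
d((-15, 22), (-14, -2)) = 24.0208
d((19, -9), (25, -22)) = 14.3178
d((19, -9), (-26, -1)) = 45.7056
d((19, -9), (5, 14)) = 26.9258
d((19, -9), (-14, -2)) = 33.7343
d((25, -22), (-26, -1)) = 55.1543
d((25, -22), (5, 14)) = 41.1825
d((25, -22), (-14, -2)) = 43.8292
d((-26, -1), (5, 14)) = 34.4384
d((-26, -1), (-14, -2)) = 12.0416
d((5, 14), (-14, -2)) = 24.8395

Closest pair: (-15, 12) and (-15, 22) with distance 10.0

The closest pair is (-15, 12) and (-15, 22) with Euclidean distance 10.0. For 8 points, brute-force pairwise comparison is shown above. For large n, the divide-and-conquer algorithm (sort by x, recurse on halves, check the dividing strip) achieves O(n log n).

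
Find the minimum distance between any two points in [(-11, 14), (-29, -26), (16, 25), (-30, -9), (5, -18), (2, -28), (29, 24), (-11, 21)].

Computing all pairwise distances among 8 points:

d((-11, 14), (-29, -26)) = 43.8634
d((-11, 14), (16, 25)) = 29.1548
d((-11, 14), (-30, -9)) = 29.8329
d((-11, 14), (5, -18)) = 35.7771
d((-11, 14), (2, -28)) = 43.9659
d((-11, 14), (29, 24)) = 41.2311
d((-11, 14), (-11, 21)) = 7.0 <-- minimum
d((-29, -26), (16, 25)) = 68.0147
d((-29, -26), (-30, -9)) = 17.0294
d((-29, -26), (5, -18)) = 34.9285
d((-29, -26), (2, -28)) = 31.0644
d((-29, -26), (29, 24)) = 76.5768
d((-29, -26), (-11, 21)) = 50.3289
d((16, 25), (-30, -9)) = 57.2014
d((16, 25), (5, -18)) = 44.3847
d((16, 25), (2, -28)) = 54.8179
d((16, 25), (29, 24)) = 13.0384
d((16, 25), (-11, 21)) = 27.2947
d((-30, -9), (5, -18)) = 36.1386
d((-30, -9), (2, -28)) = 37.2156
d((-30, -9), (29, 24)) = 67.6018
d((-30, -9), (-11, 21)) = 35.5106
d((5, -18), (2, -28)) = 10.4403
d((5, -18), (29, 24)) = 48.3735
d((5, -18), (-11, 21)) = 42.1545
d((2, -28), (29, 24)) = 58.5918
d((2, -28), (-11, 21)) = 50.6952
d((29, 24), (-11, 21)) = 40.1123

Closest pair: (-11, 14) and (-11, 21) with distance 7.0

The closest pair is (-11, 14) and (-11, 21) with Euclidean distance 7.0. For 8 points, brute-force pairwise comparison is shown above. For large n, the divide-and-conquer algorithm (sort by x, recurse on halves, check the dividing strip) achieves O(n log n).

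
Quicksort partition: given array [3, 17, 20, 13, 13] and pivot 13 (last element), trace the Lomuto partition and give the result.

Lomuto partition with pivot = 13:

Initial array: [3, 17, 20, 13, 13]

arr[0]=3 <= 13: swap with position 0, array becomes [3, 17, 20, 13, 13]
arr[1]=17 > 13: no swap
arr[2]=20 > 13: no swap
arr[3]=13 <= 13: swap with position 1, array becomes [3, 13, 20, 17, 13]

Place pivot at position 2: [3, 13, 13, 17, 20]
Pivot position: 2

After partitioning with pivot 13, the array becomes [3, 13, 13, 17, 20]. The pivot is placed at index 2. All elements to the left of the pivot are <= 13, and all elements to the right are > 13.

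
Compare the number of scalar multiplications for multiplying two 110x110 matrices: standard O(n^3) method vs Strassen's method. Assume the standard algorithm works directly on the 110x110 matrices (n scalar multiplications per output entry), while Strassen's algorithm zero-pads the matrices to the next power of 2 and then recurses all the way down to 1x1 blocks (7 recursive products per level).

Matrix multiplication for 110x110 matrices:

Strassen's algorithm requires power-of-2 dimensions. Pad 110x110 to 128x128 (next power of 2).

Standard algorithm: 110^3 = 1331000 multiplications
Strassen's algorithm: 7^(log2(128)) = 7^7 = 823543 multiplications
Savings: 1331000 - 823543 = 507457 multiplications

Standard: 1331000 multiplications (110^3). Strassen: 823543 multiplications (7^7, after padding to 128x128). Strassen reduces 8 recursive multiplications to 7 at each level.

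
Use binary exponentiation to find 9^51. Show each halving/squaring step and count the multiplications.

Computing 9^51 by squaring (build up from 9^1; each line after the first costs one multiplication):

9^1 = 9
9^2 = (9^1)^2 = 9^2 = 81
9^3 = 9 * 9^2 = 9 * 81 = 729
9^6 = (9^3)^2 = 729^2 = 531441
9^12 = (9^6)^2 = 531441^2 = 282429536481
9^24 = (9^12)^2 = 282429536481^2 = 79766443076872509863361
9^25 = 9 * 9^24 = 9 * 79766443076872509863361 = 717897987691852588770249
9^50 = (9^25)^2 = 717897987691852588770249^2 = 515377520732011331036461129765621272702107522001
9^51 = 9 * 9^50 = 9 * 515377520732011331036461129765621272702107522001 = 4638397686588101979328150167890591454318967698009

Result: 4638397686588101979328150167890591454318967698009
Multiplications needed: 8 (8 lines after 9^1)

9^51 = 4638397686588101979328150167890591454318967698009. Using exponentiation by squaring, this requires 8 multiplications. The key idea: if the exponent is even, square the half-power; if odd, multiply by the base once.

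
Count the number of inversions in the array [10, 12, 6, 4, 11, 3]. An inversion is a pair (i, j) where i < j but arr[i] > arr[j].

Finding inversions in [10, 12, 6, 4, 11, 3]:

(0, 2): arr[0]=10 > arr[2]=6
(0, 3): arr[0]=10 > arr[3]=4
(0, 5): arr[0]=10 > arr[5]=3
(1, 2): arr[1]=12 > arr[2]=6
(1, 3): arr[1]=12 > arr[3]=4
(1, 4): arr[1]=12 > arr[4]=11
(1, 5): arr[1]=12 > arr[5]=3
(2, 3): arr[2]=6 > arr[3]=4
(2, 5): arr[2]=6 > arr[5]=3
(3, 5): arr[3]=4 > arr[5]=3
(4, 5): arr[4]=11 > arr[5]=3

Total inversions: 11

The array has 11 inversion(s): (0,2), (0,3), (0,5), (1,2), (1,3), (1,4), (1,5), (2,3), (2,5), (3,5), (4,5). Each pair (i,j) satisfies i < j and arr[i] > arr[j].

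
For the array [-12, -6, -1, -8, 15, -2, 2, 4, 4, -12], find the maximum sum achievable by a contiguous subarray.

Using Kadane's algorithm on [-12, -6, -1, -8, 15, -2, 2, 4, 4, -12]:

Scanning through the array:
Position 1 (value -6): max_ending_here = -6, max_so_far = -6
Position 2 (value -1): max_ending_here = -1, max_so_far = -1
Position 3 (value -8): max_ending_here = -8, max_so_far = -1
Position 4 (value 15): max_ending_here = 15, max_so_far = 15
Position 5 (value -2): max_ending_here = 13, max_so_far = 15
Position 6 (value 2): max_ending_here = 15, max_so_far = 15
Position 7 (value 4): max_ending_here = 19, max_so_far = 19
Position 8 (value 4): max_ending_here = 23, max_so_far = 23
Position 9 (value -12): max_ending_here = 11, max_so_far = 23

Maximum subarray: [15, -2, 2, 4, 4]
Maximum sum: 23

The maximum subarray is [15, -2, 2, 4, 4] with sum 23. This subarray runs from index 4 to index 8.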